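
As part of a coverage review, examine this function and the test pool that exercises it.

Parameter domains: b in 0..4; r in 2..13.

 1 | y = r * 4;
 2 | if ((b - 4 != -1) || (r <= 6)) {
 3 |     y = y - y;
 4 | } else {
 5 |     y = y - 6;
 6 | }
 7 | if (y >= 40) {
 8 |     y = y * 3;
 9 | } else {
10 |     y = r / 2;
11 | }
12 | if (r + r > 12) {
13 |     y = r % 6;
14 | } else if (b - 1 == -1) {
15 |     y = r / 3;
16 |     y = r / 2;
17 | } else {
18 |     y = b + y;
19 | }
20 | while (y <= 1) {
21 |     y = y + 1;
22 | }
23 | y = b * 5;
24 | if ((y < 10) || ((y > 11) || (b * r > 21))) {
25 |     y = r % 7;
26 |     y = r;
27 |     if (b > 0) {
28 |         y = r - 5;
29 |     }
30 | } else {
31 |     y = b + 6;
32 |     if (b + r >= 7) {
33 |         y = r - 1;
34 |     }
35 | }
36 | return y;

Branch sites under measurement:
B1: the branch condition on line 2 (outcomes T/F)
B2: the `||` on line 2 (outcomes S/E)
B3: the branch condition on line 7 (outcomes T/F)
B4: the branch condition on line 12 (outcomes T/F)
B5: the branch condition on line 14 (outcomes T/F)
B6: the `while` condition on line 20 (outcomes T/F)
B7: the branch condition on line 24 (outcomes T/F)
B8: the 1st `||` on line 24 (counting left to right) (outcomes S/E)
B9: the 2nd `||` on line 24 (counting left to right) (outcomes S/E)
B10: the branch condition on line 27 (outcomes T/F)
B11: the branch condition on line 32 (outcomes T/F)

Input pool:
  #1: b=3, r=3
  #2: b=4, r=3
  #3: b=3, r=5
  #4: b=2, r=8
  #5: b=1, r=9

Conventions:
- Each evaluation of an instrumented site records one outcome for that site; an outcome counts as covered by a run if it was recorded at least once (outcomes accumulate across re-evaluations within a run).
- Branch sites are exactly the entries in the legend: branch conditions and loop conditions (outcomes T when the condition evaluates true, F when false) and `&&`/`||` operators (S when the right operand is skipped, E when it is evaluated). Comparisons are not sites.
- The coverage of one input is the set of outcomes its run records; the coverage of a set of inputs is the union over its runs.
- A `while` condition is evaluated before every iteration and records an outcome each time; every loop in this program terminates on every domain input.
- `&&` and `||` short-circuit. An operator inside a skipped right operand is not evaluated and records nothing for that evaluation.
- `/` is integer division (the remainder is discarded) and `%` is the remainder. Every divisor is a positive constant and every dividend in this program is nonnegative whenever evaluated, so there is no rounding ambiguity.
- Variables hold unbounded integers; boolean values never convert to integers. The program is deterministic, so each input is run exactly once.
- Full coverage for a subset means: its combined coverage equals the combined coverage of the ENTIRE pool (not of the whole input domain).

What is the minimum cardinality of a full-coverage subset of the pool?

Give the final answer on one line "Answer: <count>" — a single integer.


input #1 (b=3, r=3): events B2->E, B1->T, B3->F, B4->F, B5->F, B6->F, B8->E, B9->S, B7->T, B10->T; covers B1=T, B2=E, B3=F, B4=F, B5=F, B6=F, B7=T, B8=E, B9=S, B10=T
input #2 (b=4, r=3): events B2->S, B1->T, B3->F, B4->F, B5->F, B6->F, B8->E, B9->S, B7->T, B10->T; covers B1=T, B2=S, B3=F, B4=F, B5=F, B6=F, B7=T, B8=E, B9=S, B10=T
input #3 (b=3, r=5): events B2->E, B1->T, B3->F, B4->F, B5->F, B6->F, B8->E, B9->S, B7->T, B10->T; covers B1=T, B2=E, B3=F, B4=F, B5=F, B6=F, B7=T, B8=E, B9=S, B10=T
input #4 (b=2, r=8): events B2->S, B1->T, B3->F, B4->T, B6->F, B8->E, B9->E, B7->F, B11->T; covers B1=T, B2=S, B3=F, B4=T, B6=F, B7=F, B8=E, B9=E, B11=T
input #5 (b=1, r=9): events B2->S, B1->T, B3->F, B4->T, B6->F, B8->S, B7->T, B10->T; covers B1=T, B2=S, B3=F, B4=T, B6=F, B7=T, B8=S, B10=T
the full pool covers 16 outcomes: B1=T, B2=S, B2=E, B3=F, B4=T, B4=F, B5=F, B6=F, B7=T, B7=F, B8=S, B8=E, B9=S, B9=E, B10=T, B11=T
every size-1 subset falls short of the 16 outcomes (best: 10/16)
every size-2 subset falls short of the 16 outcomes (best: 15/16)
the canonical winner is {1, 4, 5}: size 3, full 16-outcome coverage, earliest index list among size-3 covers
Answer: 3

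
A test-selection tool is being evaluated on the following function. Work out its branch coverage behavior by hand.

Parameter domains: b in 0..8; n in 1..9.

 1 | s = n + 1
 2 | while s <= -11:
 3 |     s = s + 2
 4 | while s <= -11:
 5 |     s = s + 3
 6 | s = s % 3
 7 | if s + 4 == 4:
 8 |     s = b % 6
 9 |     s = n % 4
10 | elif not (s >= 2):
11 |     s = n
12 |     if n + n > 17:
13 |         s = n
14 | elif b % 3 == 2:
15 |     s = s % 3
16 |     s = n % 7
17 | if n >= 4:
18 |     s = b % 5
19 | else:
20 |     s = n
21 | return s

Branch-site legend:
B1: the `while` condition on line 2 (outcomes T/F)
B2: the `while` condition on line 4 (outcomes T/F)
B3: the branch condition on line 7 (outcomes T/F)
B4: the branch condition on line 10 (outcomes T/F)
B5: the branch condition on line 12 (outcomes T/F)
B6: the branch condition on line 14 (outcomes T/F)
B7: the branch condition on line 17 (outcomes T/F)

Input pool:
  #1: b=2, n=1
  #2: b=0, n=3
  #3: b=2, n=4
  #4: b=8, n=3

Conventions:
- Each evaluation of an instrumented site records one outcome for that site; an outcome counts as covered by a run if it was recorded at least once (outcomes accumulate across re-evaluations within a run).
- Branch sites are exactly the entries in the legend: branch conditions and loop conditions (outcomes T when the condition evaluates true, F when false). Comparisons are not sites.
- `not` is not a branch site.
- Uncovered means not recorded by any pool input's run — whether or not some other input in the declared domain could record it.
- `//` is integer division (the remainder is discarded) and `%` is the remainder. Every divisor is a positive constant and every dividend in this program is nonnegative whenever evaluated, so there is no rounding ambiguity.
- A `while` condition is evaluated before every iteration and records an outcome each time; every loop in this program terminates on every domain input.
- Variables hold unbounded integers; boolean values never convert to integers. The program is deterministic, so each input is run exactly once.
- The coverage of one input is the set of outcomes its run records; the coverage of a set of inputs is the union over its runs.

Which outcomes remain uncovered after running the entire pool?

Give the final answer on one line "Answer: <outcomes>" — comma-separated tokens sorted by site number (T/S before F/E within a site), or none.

run #1 (b=2, n=1) runs B1->F, B2->F, B3->F, B4->F, B6->T, B7->F; records B1=F, B2=F, B3=F, B4=F, B6=T, B7=F
run #2 (b=0, n=3) runs B1->F, B2->F, B3->F, B4->T, B5->F, B7->F; records B1=F, B2=F, B3=F, B4=T, B5=F, B7=F
run #3 (b=2, n=4) runs B1->F, B2->F, B3->F, B4->F, B6->T, B7->T; records B1=F, B2=F, B3=F, B4=F, B6=T, B7=T
run #4 (b=8, n=3) runs B1->F, B2->F, B3->F, B4->T, B5->F, B7->F; records B1=F, B2=F, B3=F, B4=T, B5=F, B7=F
union over the pool: B1=F, B2=F, B3=F, B4=T, B4=F, B5=F, B6=T, B7=T, B7=F
uncovered (5 of 14): B1=T, B2=T, B3=T, B5=T, B6=F

Answer: B1=T, B2=T, B3=T, B5=T, B6=F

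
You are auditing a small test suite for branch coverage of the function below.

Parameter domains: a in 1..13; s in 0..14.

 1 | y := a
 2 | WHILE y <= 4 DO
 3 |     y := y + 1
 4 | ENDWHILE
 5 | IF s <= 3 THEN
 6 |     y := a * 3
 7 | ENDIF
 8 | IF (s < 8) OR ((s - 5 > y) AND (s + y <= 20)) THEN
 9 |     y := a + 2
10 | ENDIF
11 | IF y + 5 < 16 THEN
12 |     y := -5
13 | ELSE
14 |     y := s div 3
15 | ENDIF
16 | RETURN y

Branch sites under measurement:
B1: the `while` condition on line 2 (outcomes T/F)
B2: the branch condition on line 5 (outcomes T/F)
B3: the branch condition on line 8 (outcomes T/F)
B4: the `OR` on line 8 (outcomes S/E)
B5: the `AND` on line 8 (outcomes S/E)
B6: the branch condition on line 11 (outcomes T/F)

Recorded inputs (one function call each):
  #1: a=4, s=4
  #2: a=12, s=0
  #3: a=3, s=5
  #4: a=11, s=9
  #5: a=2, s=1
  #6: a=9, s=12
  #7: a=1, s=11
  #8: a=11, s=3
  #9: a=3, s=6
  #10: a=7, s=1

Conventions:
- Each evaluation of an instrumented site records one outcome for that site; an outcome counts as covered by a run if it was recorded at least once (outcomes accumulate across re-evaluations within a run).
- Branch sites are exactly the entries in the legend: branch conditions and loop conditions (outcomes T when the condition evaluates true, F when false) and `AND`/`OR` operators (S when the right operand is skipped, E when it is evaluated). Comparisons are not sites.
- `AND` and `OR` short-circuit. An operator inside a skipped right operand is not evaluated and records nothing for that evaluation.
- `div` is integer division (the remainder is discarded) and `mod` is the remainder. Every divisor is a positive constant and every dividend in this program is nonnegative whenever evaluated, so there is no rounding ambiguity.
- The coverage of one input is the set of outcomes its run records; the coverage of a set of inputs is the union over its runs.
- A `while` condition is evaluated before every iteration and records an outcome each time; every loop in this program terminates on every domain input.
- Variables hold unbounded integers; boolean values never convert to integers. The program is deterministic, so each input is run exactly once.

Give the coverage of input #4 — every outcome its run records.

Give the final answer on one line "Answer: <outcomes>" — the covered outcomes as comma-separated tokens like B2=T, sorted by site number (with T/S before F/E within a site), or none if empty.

Tracing the run of input #4 (a=11, s=9):
  B1->F, B2->F, B4->E, B5->S, B3->F, B6->F
collecting distinct outcomes: B1=F, B2=F, B3=F, B4=E, B5=S, B6=F

Answer: B1=F, B2=F, B3=F, B4=E, B5=S, B6=F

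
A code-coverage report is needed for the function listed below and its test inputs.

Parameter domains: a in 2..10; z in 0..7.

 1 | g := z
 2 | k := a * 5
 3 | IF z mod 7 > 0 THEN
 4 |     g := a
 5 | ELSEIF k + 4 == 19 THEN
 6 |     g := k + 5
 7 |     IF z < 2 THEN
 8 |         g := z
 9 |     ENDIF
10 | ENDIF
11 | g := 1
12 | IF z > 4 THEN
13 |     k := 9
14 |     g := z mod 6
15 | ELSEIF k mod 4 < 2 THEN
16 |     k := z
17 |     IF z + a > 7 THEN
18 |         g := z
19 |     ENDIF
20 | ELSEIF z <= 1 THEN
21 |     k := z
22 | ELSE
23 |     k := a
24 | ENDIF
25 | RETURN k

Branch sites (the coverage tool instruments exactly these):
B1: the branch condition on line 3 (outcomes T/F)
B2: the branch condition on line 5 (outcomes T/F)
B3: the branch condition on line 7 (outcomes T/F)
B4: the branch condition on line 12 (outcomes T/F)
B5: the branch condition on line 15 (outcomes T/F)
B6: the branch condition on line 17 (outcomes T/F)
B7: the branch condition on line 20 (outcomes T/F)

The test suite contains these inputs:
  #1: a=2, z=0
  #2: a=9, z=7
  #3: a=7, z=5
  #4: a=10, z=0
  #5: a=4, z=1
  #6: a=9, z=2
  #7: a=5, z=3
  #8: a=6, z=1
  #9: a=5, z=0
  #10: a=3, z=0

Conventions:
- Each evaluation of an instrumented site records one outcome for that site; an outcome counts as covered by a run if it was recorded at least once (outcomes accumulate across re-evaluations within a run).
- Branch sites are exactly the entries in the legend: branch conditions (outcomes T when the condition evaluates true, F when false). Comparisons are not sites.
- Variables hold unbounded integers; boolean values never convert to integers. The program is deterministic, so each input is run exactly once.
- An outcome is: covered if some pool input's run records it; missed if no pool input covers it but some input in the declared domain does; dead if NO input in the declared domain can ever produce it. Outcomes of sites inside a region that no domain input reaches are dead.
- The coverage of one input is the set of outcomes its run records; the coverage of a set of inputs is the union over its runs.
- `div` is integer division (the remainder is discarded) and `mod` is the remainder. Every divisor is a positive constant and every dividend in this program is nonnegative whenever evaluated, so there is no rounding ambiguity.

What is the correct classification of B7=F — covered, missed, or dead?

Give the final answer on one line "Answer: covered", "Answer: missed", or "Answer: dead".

no pool input records B7=F
but domain input (a=2, z=2) does record it -> reachable, so missed

Answer: missed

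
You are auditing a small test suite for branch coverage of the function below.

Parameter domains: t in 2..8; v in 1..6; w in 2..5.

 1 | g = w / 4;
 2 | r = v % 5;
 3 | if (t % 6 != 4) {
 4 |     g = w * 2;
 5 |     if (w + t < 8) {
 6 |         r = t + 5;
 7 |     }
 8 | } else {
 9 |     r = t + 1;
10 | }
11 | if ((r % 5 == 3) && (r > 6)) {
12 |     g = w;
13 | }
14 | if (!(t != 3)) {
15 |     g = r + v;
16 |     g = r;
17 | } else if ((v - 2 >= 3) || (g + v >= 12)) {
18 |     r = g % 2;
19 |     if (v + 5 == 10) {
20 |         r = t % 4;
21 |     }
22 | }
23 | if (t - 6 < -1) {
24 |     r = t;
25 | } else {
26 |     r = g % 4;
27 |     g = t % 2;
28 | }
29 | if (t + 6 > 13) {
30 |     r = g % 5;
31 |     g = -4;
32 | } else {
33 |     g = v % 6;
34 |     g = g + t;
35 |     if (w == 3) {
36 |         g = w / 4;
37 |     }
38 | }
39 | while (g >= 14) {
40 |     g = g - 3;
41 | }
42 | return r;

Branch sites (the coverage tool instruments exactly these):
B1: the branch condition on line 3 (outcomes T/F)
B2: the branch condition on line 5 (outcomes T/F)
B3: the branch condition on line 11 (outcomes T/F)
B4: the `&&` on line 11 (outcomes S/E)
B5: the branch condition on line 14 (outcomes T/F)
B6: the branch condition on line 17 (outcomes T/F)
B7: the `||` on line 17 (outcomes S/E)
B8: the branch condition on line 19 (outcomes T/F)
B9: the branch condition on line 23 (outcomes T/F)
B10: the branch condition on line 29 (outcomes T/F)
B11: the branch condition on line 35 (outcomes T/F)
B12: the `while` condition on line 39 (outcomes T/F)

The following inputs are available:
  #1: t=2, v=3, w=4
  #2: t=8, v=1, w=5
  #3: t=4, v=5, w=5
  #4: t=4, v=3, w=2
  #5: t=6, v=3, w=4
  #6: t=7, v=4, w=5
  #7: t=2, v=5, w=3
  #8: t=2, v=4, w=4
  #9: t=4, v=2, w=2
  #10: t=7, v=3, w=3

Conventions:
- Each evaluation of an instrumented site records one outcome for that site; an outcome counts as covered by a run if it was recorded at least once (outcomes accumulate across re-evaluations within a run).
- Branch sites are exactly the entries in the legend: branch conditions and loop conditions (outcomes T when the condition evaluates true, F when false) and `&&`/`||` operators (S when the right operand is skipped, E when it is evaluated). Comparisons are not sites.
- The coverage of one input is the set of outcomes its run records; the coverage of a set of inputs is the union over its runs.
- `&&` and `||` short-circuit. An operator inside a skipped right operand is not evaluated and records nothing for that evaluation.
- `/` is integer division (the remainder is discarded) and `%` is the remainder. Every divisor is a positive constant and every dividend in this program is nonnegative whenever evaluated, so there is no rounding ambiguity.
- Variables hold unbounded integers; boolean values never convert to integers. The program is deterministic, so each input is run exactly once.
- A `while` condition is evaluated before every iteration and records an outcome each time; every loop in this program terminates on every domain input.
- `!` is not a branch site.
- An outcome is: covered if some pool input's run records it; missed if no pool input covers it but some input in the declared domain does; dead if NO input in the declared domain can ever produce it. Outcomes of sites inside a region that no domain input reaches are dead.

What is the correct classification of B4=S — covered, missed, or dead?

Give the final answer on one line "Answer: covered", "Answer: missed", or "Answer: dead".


B4=S is recorded by pool input(s) 1, 2, 3, 4, 6, 7, 8, 9 -> covered
Answer: covered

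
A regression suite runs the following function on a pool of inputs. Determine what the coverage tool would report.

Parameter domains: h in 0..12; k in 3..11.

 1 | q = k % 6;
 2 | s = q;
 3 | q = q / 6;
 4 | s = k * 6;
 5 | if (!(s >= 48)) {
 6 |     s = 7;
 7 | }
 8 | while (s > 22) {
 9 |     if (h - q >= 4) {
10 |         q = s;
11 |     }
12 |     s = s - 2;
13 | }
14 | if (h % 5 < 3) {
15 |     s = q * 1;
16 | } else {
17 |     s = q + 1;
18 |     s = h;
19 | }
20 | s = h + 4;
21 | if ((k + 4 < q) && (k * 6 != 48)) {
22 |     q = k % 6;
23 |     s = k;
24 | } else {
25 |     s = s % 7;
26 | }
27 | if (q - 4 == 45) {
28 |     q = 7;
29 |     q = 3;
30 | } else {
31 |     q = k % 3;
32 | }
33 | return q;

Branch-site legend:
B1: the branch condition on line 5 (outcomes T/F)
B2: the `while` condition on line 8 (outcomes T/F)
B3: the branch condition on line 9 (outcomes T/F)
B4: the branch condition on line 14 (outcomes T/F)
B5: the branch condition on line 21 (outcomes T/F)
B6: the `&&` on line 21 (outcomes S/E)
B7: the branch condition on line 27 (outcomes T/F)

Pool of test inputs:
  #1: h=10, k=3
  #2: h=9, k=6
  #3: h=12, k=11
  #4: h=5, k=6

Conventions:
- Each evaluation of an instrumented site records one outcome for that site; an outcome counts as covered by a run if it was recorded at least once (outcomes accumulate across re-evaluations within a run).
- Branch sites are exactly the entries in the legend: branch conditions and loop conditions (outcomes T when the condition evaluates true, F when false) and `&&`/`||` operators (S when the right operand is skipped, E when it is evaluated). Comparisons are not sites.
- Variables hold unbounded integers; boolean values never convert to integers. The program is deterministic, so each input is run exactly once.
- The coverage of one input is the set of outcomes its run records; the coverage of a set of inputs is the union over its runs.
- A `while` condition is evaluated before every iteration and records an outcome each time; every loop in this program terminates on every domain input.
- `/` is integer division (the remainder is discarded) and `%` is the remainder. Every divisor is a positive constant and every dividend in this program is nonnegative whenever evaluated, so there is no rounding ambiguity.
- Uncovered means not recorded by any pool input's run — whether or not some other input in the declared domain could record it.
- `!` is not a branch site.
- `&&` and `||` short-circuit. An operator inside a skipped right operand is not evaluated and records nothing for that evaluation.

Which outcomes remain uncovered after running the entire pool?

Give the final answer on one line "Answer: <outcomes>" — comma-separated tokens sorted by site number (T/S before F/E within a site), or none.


#1 (h=10, k=3) -> covered: B1=T, B2=F, B4=T, B5=F, B6=S, B7=F
#2 (h=9, k=6) -> covered: B1=T, B2=F, B4=F, B5=F, B6=S, B7=F
#3 (h=12, k=11) -> covered: B1=F, B2=T, B2=F, B3=T, B3=F, B4=T, B5=T, B6=E, B7=F
#4 (h=5, k=6) -> covered: B1=T, B2=F, B4=T, B5=F, B6=S, B7=F
union over the pool: B1=T, B1=F, B2=T, B2=F, B3=T, B3=F, B4=T, B4=F, B5=T, B5=F, B6=S, B6=E, B7=F
uncovered (1 of 14): B7=T
Answer: B7=T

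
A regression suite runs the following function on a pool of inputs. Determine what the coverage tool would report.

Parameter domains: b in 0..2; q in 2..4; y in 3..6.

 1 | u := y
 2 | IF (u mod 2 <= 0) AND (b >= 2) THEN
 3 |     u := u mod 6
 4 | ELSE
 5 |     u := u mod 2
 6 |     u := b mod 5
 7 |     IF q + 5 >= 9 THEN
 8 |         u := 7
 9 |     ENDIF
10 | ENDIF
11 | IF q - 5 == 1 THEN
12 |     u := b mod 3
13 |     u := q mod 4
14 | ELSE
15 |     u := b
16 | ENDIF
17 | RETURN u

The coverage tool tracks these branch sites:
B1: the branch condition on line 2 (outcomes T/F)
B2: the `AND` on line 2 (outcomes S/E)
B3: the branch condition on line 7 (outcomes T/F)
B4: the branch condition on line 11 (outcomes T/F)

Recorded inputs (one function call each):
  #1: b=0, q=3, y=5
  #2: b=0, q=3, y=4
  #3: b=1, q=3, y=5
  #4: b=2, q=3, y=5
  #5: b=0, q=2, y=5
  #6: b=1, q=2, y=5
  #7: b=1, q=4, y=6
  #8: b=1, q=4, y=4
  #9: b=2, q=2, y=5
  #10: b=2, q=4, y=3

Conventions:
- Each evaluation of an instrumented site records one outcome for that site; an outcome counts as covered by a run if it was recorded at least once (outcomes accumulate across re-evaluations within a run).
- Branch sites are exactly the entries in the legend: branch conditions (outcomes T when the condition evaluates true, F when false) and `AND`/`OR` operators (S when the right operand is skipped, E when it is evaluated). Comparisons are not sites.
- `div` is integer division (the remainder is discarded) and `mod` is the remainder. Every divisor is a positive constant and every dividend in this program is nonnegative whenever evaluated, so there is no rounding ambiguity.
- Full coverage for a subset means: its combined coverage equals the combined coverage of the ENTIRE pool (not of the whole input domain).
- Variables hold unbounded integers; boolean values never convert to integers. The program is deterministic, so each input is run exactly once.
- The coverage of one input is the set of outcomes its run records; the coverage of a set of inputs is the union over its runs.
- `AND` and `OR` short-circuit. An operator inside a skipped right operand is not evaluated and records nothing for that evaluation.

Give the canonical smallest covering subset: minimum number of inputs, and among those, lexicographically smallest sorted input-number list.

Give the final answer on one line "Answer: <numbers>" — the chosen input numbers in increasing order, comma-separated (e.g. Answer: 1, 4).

input #1 (b=0, q=3, y=5): covers B1=F, B2=S, B3=F, B4=F
input #2 (b=0, q=3, y=4): covers B1=F, B2=E, B3=F, B4=F
input #3 (b=1, q=3, y=5): covers B1=F, B2=S, B3=F, B4=F
input #4 (b=2, q=3, y=5): covers B1=F, B2=S, B3=F, B4=F
input #5 (b=0, q=2, y=5): covers B1=F, B2=S, B3=F, B4=F
input #6 (b=1, q=2, y=5): covers B1=F, B2=S, B3=F, B4=F
input #7 (b=1, q=4, y=6): covers B1=F, B2=E, B3=T, B4=F
input #8 (b=1, q=4, y=4): covers B1=F, B2=E, B3=T, B4=F
input #9 (b=2, q=2, y=5): covers B1=F, B2=S, B3=F, B4=F
input #10 (b=2, q=4, y=3): covers B1=F, B2=S, B3=T, B4=F
together the pool reaches 6 outcomes: B1=F, B2=S, B2=E, B3=T, B3=F, B4=F
no size-1 subset reaches all 6 outcomes (best union: 4/6)
the canonical winner is {1, 7}: size 2, full 6-outcome coverage, earliest index list among size-2 covers

Answer: 1, 7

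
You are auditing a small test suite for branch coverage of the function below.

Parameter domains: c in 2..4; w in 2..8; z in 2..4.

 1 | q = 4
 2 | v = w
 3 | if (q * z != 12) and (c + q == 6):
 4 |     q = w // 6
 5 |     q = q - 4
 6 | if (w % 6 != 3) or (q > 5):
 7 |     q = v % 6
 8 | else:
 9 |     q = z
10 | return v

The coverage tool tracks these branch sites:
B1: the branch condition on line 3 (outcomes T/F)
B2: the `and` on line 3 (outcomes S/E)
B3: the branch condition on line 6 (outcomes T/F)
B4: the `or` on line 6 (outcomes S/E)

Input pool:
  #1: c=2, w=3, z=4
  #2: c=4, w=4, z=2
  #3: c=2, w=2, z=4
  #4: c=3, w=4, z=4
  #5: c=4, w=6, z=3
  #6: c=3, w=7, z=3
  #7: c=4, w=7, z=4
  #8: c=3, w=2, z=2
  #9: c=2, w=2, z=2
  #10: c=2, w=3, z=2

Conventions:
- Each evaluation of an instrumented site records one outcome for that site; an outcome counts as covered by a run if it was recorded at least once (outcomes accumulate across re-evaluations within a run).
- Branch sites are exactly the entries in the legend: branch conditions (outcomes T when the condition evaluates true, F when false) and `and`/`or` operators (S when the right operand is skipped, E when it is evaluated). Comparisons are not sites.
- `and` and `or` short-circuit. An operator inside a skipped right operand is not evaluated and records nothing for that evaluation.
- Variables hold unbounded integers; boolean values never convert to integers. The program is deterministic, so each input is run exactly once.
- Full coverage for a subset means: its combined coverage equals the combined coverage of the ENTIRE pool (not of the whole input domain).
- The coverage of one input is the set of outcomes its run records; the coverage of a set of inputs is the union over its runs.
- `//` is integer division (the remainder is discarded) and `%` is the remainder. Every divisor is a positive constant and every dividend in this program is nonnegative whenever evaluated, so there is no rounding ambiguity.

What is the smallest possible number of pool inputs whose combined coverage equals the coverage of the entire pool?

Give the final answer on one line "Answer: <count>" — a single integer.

run #1 (c=2, w=3, z=4) runs B2->E, B1->T, B4->E, B3->F; records B1=T, B2=E, B3=F, B4=E
run #2 (c=4, w=4, z=2) runs B2->E, B1->F, B4->S, B3->T; records B1=F, B2=E, B3=T, B4=S
run #3 (c=2, w=2, z=4) runs B2->E, B1->T, B4->S, B3->T; records B1=T, B2=E, B3=T, B4=S
run #4 (c=3, w=4, z=4) runs B2->E, B1->F, B4->S, B3->T; records B1=F, B2=E, B3=T, B4=S
run #5 (c=4, w=6, z=3) runs B2->S, B1->F, B4->S, B3->T; records B1=F, B2=S, B3=T, B4=S
run #6 (c=3, w=7, z=3) runs B2->S, B1->F, B4->S, B3->T; records B1=F, B2=S, B3=T, B4=S
run #7 (c=4, w=7, z=4) runs B2->E, B1->F, B4->S, B3->T; records B1=F, B2=E, B3=T, B4=S
run #8 (c=3, w=2, z=2) runs B2->E, B1->F, B4->S, B3->T; records B1=F, B2=E, B3=T, B4=S
run #9 (c=2, w=2, z=2) runs B2->E, B1->T, B4->S, B3->T; records B1=T, B2=E, B3=T, B4=S
run #10 (c=2, w=3, z=2) runs B2->E, B1->T, B4->E, B3->F; records B1=T, B2=E, B3=F, B4=E
together the pool reaches 8 outcomes: B1=T, B1=F, B2=S, B2=E, B3=T, B3=F, B4=S, B4=E
size 1 is not enough: best union over all size-1 subsets is 4/8
at size 2, {1, 5} reaches all 8 outcomes; every lexicographically earlier size-2 subset fails

Answer: 2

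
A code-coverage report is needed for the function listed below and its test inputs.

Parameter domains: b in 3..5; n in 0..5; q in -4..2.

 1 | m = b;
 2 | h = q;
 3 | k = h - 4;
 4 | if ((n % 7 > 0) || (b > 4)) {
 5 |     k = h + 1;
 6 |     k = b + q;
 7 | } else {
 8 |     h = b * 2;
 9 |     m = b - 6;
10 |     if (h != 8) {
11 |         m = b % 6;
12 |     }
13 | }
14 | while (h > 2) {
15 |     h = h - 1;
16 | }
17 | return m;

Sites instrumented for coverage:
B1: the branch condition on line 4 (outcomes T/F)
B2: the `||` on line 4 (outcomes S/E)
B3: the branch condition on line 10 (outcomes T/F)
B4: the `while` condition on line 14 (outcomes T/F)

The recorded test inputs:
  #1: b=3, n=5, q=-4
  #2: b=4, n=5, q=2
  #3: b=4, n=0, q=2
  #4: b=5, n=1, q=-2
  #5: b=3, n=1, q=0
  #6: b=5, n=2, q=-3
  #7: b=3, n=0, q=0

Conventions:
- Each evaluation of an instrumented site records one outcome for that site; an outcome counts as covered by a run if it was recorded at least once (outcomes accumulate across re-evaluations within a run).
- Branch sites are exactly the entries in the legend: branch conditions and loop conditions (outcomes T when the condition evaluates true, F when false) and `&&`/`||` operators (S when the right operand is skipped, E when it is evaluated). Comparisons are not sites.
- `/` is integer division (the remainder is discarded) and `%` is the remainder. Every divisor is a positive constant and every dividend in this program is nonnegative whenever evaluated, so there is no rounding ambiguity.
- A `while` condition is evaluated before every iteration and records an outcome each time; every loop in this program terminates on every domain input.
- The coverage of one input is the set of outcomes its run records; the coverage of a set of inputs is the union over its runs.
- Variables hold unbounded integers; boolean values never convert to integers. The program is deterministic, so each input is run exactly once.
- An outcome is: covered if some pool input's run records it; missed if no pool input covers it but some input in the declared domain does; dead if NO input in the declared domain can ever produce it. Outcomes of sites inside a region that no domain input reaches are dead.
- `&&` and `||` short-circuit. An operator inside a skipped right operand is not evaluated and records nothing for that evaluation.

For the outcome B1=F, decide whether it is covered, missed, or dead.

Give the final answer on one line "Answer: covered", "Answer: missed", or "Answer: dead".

B1=F is recorded by pool input(s) 3, 7 -> covered

Answer: covered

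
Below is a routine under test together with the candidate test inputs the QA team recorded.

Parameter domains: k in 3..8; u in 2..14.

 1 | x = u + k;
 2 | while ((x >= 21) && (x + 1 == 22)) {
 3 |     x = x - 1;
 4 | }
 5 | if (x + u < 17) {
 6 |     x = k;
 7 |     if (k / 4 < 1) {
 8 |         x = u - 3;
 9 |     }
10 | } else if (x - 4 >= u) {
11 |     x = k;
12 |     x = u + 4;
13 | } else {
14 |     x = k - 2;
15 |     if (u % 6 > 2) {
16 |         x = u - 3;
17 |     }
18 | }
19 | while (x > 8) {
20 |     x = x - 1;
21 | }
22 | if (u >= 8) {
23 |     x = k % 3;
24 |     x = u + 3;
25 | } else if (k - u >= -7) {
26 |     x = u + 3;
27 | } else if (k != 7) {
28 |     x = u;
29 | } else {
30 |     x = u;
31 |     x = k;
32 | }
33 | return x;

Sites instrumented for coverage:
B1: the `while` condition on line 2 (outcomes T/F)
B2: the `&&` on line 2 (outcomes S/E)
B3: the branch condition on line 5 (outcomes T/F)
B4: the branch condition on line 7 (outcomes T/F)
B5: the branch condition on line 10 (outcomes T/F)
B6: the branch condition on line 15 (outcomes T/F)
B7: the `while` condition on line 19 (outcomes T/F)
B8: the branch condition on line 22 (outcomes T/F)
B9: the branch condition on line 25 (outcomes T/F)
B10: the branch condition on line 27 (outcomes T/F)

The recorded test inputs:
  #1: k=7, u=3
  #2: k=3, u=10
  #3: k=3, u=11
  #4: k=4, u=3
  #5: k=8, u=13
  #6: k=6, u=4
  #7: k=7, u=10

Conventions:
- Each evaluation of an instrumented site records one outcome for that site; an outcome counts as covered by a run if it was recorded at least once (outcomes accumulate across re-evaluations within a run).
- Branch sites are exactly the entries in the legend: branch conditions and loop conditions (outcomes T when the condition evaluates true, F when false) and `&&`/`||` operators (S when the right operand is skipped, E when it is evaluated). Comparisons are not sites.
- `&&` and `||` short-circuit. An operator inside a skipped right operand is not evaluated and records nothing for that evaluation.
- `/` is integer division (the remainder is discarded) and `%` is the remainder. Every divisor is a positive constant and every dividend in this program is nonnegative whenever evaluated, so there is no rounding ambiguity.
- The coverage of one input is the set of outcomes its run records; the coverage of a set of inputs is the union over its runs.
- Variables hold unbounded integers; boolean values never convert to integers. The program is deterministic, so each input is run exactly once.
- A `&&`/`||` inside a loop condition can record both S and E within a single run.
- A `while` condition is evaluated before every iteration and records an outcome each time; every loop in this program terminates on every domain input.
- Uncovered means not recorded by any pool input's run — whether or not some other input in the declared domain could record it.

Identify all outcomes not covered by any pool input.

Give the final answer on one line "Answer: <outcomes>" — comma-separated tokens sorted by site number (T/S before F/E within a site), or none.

run #1 (k=7, u=3) runs B2->S, B1->F, B3->T, B4->F, B7->F, B8->F, B9->T; records B1=F, B2=S, B3=T, B4=F, B7=F, B8=F, B9=T
run #2 (k=3, u=10) runs B2->S, B1->F, B3->F, B5->F, B6->T, B7->F, B8->T; records B1=F, B2=S, B3=F, B5=F, B6=T, B7=F, B8=T
run #3 (k=3, u=11) runs B2->S, B1->F, B3->F, B5->F, B6->T, B7->F, B8->T; records B1=F, B2=S, B3=F, B5=F, B6=T, B7=F, B8=T
run #4 (k=4, u=3) runs B2->S, B1->F, B3->T, B4->F, B7->F, B8->F, B9->T; records B1=F, B2=S, B3=T, B4=F, B7=F, B8=F, B9=T
run #5 (k=8, u=13) runs B2->E, B1->T, B2->S, B1->F, B3->F, B5->T, B7->T, B7->T, B7->T, B7->T, B7->T, B7->T, B7->T, B7->T, ...; records B1=T, B1=F, B2=S, B2=E, B3=F, B5=T, B7=T, B7=F, B8=T
run #6 (k=6, u=4) runs B2->S, B1->F, B3->T, B4->F, B7->F, B8->F, B9->T; records B1=F, B2=S, B3=T, B4=F, B7=F, B8=F, B9=T
run #7 (k=7, u=10) runs B2->S, B1->F, B3->F, B5->T, B7->T, B7->T, B7->T, B7->T, B7->T, B7->T, B7->F, B8->T; records B1=F, B2=S, B3=F, B5=T, B7=T, B7=F, B8=T
union over the pool: B1=T, B1=F, B2=S, B2=E, B3=T, B3=F, B4=F, B5=T, B5=F, B6=T, B7=T, B7=F, B8=T, B8=F, B9=T
uncovered (5 of 20): B4=T, B6=F, B9=F, B10=T, B10=F

Answer: B4=T, B6=F, B9=F, B10=T, B10=F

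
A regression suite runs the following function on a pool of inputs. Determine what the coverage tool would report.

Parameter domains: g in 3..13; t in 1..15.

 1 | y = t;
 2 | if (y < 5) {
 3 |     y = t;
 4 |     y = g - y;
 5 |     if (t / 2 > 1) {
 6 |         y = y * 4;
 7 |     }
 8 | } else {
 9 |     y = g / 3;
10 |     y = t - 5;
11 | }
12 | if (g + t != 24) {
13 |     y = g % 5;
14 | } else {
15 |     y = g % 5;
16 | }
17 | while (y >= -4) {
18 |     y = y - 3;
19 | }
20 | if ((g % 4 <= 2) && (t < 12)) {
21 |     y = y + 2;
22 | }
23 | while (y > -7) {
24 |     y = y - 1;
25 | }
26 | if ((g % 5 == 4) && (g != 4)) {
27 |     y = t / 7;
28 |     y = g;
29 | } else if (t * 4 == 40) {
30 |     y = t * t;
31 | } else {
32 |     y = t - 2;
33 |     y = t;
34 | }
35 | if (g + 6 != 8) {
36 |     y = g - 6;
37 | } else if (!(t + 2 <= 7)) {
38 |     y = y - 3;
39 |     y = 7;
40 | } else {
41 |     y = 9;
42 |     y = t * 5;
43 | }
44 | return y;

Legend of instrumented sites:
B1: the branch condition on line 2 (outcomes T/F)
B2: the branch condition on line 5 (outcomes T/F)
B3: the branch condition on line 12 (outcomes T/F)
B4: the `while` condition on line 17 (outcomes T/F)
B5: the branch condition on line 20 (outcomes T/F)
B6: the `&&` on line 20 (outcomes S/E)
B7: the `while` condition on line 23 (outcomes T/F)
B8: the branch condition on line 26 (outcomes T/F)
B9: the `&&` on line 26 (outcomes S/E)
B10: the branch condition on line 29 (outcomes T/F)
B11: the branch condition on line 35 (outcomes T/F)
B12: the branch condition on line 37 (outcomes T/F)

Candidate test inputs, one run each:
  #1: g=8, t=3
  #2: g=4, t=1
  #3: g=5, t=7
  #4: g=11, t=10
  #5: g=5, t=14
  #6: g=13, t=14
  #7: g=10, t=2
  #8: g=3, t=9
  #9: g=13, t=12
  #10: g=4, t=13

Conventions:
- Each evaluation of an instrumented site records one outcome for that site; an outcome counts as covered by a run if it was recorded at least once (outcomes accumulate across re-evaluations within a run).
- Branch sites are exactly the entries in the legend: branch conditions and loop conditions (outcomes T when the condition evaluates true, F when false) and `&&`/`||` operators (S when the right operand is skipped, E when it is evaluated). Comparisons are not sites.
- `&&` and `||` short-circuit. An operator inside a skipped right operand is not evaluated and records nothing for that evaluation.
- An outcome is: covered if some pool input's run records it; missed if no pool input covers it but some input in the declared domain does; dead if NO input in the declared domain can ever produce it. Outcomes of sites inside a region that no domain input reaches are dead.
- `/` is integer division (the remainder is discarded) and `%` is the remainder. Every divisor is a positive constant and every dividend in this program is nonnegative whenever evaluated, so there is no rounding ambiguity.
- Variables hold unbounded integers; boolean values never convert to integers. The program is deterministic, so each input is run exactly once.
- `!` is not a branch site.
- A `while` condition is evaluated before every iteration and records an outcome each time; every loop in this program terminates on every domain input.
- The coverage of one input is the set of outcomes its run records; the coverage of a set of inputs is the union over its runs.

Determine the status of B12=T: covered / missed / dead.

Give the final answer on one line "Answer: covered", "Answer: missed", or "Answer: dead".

no pool input records B12=T
checking all 165 inputs in the declared domain: B12=T is never recorded -> dead

Answer: dead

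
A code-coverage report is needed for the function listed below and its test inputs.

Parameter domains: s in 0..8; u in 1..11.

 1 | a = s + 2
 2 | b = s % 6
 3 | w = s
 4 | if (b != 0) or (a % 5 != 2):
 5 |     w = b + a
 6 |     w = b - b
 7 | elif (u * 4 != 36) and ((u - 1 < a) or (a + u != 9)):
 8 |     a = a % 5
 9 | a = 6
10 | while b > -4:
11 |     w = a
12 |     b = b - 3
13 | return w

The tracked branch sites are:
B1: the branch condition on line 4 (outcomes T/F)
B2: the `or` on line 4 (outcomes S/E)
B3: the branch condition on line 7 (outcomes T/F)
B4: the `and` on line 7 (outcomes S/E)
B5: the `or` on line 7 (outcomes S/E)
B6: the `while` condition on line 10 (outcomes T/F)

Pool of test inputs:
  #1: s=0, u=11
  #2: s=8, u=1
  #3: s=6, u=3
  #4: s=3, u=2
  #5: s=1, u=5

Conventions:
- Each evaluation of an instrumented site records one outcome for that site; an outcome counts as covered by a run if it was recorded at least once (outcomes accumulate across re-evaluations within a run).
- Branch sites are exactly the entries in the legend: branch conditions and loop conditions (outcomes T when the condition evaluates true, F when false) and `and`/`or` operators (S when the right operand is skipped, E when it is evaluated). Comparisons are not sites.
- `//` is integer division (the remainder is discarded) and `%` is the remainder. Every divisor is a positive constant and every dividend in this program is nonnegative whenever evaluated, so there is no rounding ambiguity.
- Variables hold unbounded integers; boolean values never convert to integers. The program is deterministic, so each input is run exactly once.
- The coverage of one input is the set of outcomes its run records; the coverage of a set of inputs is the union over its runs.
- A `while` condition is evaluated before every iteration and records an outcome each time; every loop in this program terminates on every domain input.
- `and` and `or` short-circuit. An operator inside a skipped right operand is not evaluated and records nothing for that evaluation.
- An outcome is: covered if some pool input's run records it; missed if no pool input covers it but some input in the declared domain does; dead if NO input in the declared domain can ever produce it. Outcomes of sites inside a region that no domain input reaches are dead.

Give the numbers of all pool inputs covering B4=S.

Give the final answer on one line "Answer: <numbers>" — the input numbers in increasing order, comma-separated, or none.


input #1 (s=0, u=11): does not record B4=S
input #2 (s=8, u=1): does not record B4=S
input #3 (s=6, u=3): does not record B4=S
input #4 (s=3, u=2): does not record B4=S
input #5 (s=1, u=5): does not record B4=S
Answer: none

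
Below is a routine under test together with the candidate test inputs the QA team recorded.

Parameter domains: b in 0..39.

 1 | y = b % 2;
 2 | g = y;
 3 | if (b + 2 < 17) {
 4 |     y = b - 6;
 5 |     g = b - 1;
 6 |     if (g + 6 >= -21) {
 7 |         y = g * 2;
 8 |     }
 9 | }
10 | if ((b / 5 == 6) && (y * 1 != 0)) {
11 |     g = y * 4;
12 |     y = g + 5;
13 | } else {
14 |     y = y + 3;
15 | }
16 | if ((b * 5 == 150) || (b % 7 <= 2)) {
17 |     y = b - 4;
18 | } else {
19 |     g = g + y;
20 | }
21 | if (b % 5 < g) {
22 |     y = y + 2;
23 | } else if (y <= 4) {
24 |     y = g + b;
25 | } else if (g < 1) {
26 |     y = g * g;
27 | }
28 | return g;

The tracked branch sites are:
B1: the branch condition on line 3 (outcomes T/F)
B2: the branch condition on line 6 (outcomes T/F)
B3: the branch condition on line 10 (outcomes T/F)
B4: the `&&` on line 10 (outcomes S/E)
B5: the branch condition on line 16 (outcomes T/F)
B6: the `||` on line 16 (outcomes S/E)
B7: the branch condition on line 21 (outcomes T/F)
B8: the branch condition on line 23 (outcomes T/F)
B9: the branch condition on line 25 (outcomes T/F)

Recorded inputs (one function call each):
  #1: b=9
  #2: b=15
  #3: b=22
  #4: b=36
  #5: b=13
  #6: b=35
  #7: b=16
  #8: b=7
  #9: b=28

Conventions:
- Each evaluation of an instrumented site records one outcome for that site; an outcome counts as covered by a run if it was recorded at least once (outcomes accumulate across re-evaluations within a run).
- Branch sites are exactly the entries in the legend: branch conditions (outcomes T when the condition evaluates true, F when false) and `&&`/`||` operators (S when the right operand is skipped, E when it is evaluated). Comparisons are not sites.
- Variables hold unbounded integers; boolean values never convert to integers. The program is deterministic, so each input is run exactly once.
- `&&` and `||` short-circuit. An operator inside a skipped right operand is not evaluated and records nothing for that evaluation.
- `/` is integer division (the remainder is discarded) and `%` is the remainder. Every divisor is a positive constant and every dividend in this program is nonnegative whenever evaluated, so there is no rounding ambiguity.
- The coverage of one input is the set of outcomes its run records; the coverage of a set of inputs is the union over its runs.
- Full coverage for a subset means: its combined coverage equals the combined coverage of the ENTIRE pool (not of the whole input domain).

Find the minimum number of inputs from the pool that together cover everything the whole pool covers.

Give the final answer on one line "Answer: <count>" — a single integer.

run #1 (b=9) records B1=T, B2=T, B3=F, B4=S, B5=T, B6=E, B7=T
run #2 (b=15) records B1=F, B3=F, B4=S, B5=T, B6=E, B7=T
run #3 (b=22) records B1=F, B3=F, B4=S, B5=T, B6=E, B7=F, B8=F, B9=T
run #4 (b=36) records B1=F, B3=F, B4=S, B5=T, B6=E, B7=F, B8=F, B9=T
run #5 (b=13) records B1=T, B2=T, B3=F, B4=S, B5=F, B6=E, B7=T
run #6 (b=35) records B1=F, B3=F, B4=S, B5=T, B6=E, B7=T
run #7 (b=16) records B1=F, B3=F, B4=S, B5=T, B6=E, B7=F, B8=F, B9=T
run #8 (b=7) records B1=T, B2=T, B3=F, B4=S, B5=T, B6=E, B7=T
run #9 (b=28) records B1=F, B3=F, B4=S, B5=T, B6=E, B7=F, B8=F, B9=T
union over all inputs: B1=T, B1=F, B2=T, B3=F, B4=S, B5=T, B5=F, B6=E, B7=T, B7=F, B8=F, B9=T (12 outcomes)
every size-1 subset falls short of the 12 outcomes (best: 8/12)
at size 2, {3, 5} reaches all 12 outcomes; every lexicographically earlier size-2 subset fails

Answer: 2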